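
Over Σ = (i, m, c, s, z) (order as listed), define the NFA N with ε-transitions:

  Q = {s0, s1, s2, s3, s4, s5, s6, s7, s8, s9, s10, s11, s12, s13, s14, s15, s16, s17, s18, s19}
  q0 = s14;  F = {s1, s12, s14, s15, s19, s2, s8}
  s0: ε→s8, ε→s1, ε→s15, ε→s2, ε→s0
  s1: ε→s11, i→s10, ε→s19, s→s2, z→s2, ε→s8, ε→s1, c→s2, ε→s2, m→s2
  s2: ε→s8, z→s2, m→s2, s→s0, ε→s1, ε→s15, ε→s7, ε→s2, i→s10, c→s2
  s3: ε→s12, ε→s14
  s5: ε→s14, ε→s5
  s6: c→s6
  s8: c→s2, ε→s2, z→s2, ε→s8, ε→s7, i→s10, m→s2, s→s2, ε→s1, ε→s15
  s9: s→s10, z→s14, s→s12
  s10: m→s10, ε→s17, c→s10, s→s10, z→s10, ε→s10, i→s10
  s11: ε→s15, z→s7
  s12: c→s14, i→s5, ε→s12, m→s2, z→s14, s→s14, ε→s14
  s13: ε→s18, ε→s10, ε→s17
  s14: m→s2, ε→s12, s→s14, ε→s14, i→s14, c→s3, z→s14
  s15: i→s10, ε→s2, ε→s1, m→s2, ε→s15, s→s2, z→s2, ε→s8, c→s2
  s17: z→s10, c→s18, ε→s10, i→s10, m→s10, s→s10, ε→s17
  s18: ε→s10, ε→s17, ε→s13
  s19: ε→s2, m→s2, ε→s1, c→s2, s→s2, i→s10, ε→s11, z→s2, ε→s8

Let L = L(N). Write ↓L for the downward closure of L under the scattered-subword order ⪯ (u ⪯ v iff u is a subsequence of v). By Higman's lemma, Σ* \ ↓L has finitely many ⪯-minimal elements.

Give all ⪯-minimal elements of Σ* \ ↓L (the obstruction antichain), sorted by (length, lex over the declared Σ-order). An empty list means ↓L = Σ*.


|Q|=20, |F|=7, |δ|=97 (47 ε).
min D↑ (3 st, q0=0, F={2}): 0:i→0,m→1,c→0,s→0,z→0 1:i→2,m→1,c→1,s→1,z→1 2:i→2,m→2,c→2,s→2,z→2 (ε-aug+det+¬).
'mi': |S_i|=[16, 12, 4] end={s10,s13,s17,s18} — reject; 2/2 del acc.
1 obstructions.

Antichain: [mi].


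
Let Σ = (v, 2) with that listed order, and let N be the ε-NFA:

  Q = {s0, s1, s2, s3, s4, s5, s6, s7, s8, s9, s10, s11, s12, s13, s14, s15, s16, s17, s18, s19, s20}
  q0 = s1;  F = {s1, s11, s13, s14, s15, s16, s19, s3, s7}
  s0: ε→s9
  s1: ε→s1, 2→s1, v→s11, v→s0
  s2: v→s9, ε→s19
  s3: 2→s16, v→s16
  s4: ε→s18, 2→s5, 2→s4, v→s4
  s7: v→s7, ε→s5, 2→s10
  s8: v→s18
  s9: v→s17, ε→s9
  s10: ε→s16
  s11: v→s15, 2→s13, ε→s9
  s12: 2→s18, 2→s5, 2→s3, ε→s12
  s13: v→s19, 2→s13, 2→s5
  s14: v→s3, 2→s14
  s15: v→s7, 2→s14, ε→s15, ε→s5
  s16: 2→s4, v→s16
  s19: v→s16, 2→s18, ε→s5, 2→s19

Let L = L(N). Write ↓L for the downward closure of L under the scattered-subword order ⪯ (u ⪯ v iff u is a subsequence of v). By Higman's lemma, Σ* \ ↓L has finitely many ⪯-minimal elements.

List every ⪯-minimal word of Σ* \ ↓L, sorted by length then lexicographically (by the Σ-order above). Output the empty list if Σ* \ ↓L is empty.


|Q|=21, |F|=9, |δ|=42 (12 ε).
min D↑ (10 st, q0=0, F={9}): 0:v→1,2→0 1:v→2,2→3 2:v→4,2→5 3:v→6,2→3 4:v→4,2→7 5:v→8,2→5 6:v→7,2→6 7:v→7,2→9 8:v→7,2→7 9:v→9,2→9 [Hopcroft].
'vvv22': N↓-sim [16, 15, 11, 7, 5, 3] end={s18,s4,s5} ∉↓L; 5/5 single-dels accept.
'v2vv2': |S_i|=[16, 15, 9, 6, 4, 3] end={s18,s4,s5} — reject; 5/5 single-dels accept.
2 minimals (antichain).

min(Σ*\↓L) = [vvv22, v2vv2].


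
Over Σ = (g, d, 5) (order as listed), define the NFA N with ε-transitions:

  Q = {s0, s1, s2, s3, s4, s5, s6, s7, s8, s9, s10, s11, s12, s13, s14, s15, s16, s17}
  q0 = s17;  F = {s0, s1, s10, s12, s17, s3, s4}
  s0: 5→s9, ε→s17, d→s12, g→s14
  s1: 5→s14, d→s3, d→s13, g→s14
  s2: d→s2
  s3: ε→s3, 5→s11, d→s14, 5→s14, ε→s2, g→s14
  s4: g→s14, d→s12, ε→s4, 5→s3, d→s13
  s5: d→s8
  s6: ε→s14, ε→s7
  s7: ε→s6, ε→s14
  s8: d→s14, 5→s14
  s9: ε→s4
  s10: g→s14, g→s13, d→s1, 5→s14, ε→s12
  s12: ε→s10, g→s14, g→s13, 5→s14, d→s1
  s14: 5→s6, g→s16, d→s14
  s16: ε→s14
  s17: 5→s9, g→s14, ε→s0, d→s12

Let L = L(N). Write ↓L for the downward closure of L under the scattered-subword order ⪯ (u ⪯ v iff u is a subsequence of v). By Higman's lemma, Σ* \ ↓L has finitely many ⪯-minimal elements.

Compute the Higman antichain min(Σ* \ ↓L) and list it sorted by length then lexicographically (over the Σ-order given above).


Antichain: [g, d5, 55d, 555, dddd].

|Q|=18, |F|=7, |δ|=46 (13 ε).
min D↑ (6 st, q0=0, F={1}): 0:g→1,d→2,5→3 1:g→1,d→1,5→1 2:g→1,d→4,5→1 3:g→1,d→2,5→5 4:g→1,d→5,5→1 5:g→1,d→1,5→1 [Hopcroft].
'g': run [15, 5] end={s13,s14,s16,s6,s7} ∉↓L; 1/1 single-dels accept.
'd5': run [15, 11, 5] end={s11,s14,s16,s6,s7} rej; 2/2 deletions ∈↓L.
'55d': run [15, 13, 7, 5] end={s14,s16,s2,s6,s7} rej; 3/3 del acc.
'555': run [15, 13, 7, 5] end={s11,s14,s16,s6,s7} rej; 3/3 deletions ∈↓L.
'dddd': |S_i|=[15, 11, 9, 8, 5] end={s14,s16,s2,s6,s7} ∉↓L; 4/4 single-dels accept.
5 words, ⪯-incomp.


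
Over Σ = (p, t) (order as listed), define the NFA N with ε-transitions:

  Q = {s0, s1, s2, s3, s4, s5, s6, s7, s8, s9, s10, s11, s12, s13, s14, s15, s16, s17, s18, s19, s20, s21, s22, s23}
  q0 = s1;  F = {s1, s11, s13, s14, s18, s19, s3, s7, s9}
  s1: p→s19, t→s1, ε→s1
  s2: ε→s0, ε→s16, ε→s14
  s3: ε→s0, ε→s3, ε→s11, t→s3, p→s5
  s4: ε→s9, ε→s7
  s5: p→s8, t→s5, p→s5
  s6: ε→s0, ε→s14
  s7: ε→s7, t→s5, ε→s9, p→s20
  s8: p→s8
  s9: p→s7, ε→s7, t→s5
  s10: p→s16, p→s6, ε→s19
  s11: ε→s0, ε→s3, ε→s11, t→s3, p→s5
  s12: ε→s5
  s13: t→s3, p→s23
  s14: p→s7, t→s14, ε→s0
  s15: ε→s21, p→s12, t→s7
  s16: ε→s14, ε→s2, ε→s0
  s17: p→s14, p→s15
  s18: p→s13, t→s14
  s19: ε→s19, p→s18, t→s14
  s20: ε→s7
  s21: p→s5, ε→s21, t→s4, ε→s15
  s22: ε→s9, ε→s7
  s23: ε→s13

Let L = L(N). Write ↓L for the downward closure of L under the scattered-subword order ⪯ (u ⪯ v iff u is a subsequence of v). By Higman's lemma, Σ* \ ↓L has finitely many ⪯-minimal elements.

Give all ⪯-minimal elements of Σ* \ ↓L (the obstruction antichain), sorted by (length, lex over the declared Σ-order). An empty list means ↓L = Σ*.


Antichain: [ptpt, ppptp].

|Q|=24, |F|=9, |δ|=61 (31 ε).
min D↑ (8 st, q0=0, F={7}): 0:p→1,t→0 1:p→2,t→3 2:p→4,t→3 3:p→5,t→3 4:p→4,t→6 5:p→5,t→7 6:p→7,t→6 7:p→7,t→7.
'ptpt': N↓-sim [14, 13, 9, 5, 2] end={s5,s8} ∉↓L; 4/4 single-dels accept.
'ppptp': |S_i|=[14, 13, 12, 10, 5, 2] end={s5,s8} ∉↓L; 5/5 deletions ∈↓L.
2 words, ⪯-incomp.


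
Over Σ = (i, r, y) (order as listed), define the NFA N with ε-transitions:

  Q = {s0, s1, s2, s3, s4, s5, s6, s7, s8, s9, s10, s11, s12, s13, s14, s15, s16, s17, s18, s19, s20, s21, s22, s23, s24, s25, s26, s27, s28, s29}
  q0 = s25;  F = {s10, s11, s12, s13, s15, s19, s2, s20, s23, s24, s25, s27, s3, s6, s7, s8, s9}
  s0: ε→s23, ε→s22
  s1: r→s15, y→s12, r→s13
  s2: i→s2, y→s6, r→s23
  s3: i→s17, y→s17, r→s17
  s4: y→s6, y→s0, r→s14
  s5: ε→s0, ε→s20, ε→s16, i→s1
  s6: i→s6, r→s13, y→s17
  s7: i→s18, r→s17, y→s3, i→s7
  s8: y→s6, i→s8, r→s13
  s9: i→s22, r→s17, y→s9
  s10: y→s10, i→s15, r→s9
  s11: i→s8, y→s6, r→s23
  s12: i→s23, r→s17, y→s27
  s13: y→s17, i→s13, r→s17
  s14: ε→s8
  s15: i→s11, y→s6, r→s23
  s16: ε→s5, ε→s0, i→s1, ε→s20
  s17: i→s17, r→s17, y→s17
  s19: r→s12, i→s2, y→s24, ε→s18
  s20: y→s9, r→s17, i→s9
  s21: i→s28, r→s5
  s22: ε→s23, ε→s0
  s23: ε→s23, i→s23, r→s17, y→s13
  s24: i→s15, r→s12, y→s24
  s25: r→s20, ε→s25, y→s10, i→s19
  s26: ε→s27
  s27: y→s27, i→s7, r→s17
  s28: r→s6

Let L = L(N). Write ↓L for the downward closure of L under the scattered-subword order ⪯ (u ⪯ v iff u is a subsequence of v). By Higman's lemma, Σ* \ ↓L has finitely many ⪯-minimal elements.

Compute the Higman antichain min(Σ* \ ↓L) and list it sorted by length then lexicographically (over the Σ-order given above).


Antichain: [rr, iiyy, yiyy, iryiyi, yiiiry].

|Q|=30, |F|=17, |δ|=81 (15 ε).
min D↑ (18 st, q0=0, F={8}): 0:i→1,r→2,y→3 1:i→4,r→5,y→6 2:i→7,r→8,y→7 3:i→9,r→7,y→3 4:i→4,r→10,y→11 5:i→10,r→8,y→12 6:i→9,r→5,y→6 7:i→10,r→8,y→7 8:i→8,r→8,y→8 9:i→13,r→10,y→11 10:i→10,r→8,y→14 11:i→11,r→14,y→8 12:i→15,r→8,y→12 13:i→16,r→10,y→11 14:i→14,r→8,y→8 15:i→15,r→8,y→17 16:i→16,r→14,y→11 17:i→8,r→8,y→8 [Hopcroft].
'rr': run [21, 12, 1] end={s17} ∉↓L; 2/2 deletions ∈↓L.
'iiyy': N↓-sim [21, 18, 13, 4, 1] end={s17} rej; 4/4 single-dels accept.
'yiyy': N↓-sim [21, 17, 12, 4, 1] end={s17} rej; 4/4 single-dels accept.
'iryiyi': |S_i|=[21, 18, 8, 6, 5, 2, 1] end={s17} ∉↓L; 6/6 deletions ∈↓L.
'yiiiry': |S_i|=[21, 17, 12, 9, 8, 2, 1] end={s17} ∉↓L; 6/6 del acc.
5 obstructions.


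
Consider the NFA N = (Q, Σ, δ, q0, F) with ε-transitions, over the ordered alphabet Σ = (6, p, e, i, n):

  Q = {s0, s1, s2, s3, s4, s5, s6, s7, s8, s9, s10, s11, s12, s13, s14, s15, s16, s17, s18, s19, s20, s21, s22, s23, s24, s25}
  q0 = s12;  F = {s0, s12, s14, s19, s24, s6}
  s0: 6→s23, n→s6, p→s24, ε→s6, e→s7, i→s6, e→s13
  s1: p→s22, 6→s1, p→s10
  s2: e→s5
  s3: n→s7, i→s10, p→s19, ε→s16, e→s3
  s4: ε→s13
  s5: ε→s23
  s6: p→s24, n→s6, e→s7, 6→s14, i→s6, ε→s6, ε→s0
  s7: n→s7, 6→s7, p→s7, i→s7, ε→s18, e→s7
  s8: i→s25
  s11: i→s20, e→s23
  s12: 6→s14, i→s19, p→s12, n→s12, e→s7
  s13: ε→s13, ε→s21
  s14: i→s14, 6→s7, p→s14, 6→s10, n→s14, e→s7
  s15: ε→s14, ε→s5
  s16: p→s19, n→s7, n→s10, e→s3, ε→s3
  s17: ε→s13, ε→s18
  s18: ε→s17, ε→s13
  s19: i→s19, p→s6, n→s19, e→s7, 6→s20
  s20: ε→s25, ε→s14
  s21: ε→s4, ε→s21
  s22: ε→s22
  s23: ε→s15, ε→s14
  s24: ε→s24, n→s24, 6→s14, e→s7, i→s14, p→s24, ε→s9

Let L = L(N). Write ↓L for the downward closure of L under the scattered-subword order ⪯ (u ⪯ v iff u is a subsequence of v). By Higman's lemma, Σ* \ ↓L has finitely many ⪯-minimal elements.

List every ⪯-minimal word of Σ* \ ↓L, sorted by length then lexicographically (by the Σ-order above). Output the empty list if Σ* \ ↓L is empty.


min(Σ*\↓L) = [e, 66, ippi6].

|Q|=26, |F|=6, |δ|=77 (25 ε).
min D↑ (6 st, q0=0, F={2}): 0:6→1,p→0,e→2,i→3,n→0 1:6→2,p→1,e→2,i→1,n→1 2:6→2,p→2,e→2,i→2,n→2 3:6→1,p→4,e→2,i→3,n→3 4:6→1,p→5,e→2,i→4,n→4 5:6→1,p→5,e→2,i→1,n→5 [Hopcroft].
'e': N↓-sim [19, 6] end={s13,s17,s18,s21,s4,s7} ∉↓L; 1/1 deletions ∈↓L.
'66': |S_i|=[19, 13, 7] end={s10,s13,s17,s18,s21,s4,s7} ∉↓L; 2/2 single-dels accept.
'ippi6': N↓-sim [19, 18, 15, 10, 8, 7] end={s10,s13,s17,s18,s21,s4,s7} — reject; 5/5 deletions ∈↓L.
3 words, ⪯-incomp.


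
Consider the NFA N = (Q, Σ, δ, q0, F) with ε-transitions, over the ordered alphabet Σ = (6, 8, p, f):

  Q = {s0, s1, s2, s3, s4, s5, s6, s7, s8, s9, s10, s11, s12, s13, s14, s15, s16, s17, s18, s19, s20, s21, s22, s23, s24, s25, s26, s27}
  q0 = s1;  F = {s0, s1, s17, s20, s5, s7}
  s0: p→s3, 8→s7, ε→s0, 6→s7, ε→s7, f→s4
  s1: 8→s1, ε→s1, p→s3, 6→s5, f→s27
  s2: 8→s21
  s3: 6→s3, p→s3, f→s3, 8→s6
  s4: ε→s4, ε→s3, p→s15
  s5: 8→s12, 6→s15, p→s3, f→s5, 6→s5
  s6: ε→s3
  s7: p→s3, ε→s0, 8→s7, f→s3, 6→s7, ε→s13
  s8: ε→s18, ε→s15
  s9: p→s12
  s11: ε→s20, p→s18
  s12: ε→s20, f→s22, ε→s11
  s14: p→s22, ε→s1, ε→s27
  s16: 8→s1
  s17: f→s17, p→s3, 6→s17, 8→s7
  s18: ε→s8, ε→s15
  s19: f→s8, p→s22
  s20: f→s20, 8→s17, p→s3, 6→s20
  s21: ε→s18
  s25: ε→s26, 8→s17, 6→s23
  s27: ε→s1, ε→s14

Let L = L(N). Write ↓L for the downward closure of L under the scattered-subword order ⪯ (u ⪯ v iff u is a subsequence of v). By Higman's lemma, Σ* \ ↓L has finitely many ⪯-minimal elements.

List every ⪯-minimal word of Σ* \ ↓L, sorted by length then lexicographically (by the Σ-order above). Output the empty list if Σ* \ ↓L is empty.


Antichain: [p, 6888f].

|Q|=28, |F|=6, |δ|=61 (21 ε).
min D↑ (6 st, q0=0, F={2}): 0:6→1,8→0,p→2,f→0 1:6→1,8→3,p→2,f→1 2:6→2,8→2,p→2,f→2 3:6→3,8→4,p→2,f→3 4:6→4,8→5,p→2,f→4 5:6→5,8→5,p→2,f→2.
'p': run [18, 6] end={s15,s18,s22,s3,s6,s8} ∉↓L; 1/1 del acc.
'6888f': |S_i|=[18, 15, 14, 8, 7, 4] end={s15,s3,s4,s6} — reject; 5/5 deletions ∈↓L.
2 obstructions.


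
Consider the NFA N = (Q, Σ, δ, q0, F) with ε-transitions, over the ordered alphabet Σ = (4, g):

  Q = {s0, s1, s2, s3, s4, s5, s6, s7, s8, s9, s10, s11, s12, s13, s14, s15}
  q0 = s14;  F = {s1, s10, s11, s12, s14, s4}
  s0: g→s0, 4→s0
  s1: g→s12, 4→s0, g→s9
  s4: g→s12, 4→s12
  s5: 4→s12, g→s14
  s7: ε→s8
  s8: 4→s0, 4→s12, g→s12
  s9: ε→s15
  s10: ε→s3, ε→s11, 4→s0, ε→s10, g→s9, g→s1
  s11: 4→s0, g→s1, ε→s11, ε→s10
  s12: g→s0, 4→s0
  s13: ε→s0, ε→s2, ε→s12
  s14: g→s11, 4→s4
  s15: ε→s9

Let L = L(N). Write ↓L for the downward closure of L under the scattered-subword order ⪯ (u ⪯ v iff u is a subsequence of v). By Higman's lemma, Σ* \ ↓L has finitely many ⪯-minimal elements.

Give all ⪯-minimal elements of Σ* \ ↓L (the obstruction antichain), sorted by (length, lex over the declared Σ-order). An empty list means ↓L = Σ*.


min(Σ*\↓L) = [g4, 444, 44g, 4gg, gggg].

|Q|=16, |F|=6, |δ|=32 (11 ε).
min D↑ (6 st, q0=0, F={4}): 0:4→1,g→2 1:4→3,g→3 2:4→4,g→5 3:4→4,g→4 4:4→4,g→4 5:4→4,g→3 [Hopcroft].
'g4': run [10, 8, 1] end={s0} ∉↓L; 2/2 del acc.
'444': |S_i|=[10, 3, 2, 1] end={s0} rej; 3/3 deletions ∈↓L.
'44g': N↓-sim [10, 3, 2, 1] end={s0} rej; 3/3 del acc.
'4gg': N↓-sim [10, 3, 2, 1] end={s0} rej; 3/3 single-dels accept.
'gggg': run [10, 8, 5, 4, 1] end={s0} — reject; 4/4 deletions ∈↓L.
5 minimals (antichain).


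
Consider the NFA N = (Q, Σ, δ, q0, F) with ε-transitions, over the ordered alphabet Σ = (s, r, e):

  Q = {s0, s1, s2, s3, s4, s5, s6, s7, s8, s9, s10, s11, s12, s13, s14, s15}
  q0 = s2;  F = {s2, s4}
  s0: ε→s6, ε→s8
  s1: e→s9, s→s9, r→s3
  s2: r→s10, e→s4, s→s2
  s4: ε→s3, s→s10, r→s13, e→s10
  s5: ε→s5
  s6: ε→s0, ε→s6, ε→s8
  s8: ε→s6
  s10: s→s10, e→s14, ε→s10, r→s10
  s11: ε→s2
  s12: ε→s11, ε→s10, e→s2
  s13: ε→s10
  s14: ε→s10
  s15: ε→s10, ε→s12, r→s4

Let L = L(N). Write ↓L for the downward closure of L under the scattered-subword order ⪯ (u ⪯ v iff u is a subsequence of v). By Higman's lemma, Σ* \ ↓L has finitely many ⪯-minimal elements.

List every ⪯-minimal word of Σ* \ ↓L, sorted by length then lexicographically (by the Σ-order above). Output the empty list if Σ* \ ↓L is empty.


|Q|=16, |F|=2, |δ|=30 (16 ε).
min D↑ (3 st, q0=0, F={1}): 0:s→0,r→1,e→2 1:s→1,r→1,e→1 2:s→1,r→1,e→1 (ε-aug+det+¬).
'r': N↓-sim [6, 3] end={s10,s13,s14} ∉↓L; 1/1 single-dels accept.
'es': run [6, 5, 2] end={s10,s14} rej; 2/2 single-dels accept.
'ee': |S_i|=[6, 5, 2] end={s10,s14} ∉↓L; 2/2 single-dels accept.
3 obstructions.

A = [r, es, ee].


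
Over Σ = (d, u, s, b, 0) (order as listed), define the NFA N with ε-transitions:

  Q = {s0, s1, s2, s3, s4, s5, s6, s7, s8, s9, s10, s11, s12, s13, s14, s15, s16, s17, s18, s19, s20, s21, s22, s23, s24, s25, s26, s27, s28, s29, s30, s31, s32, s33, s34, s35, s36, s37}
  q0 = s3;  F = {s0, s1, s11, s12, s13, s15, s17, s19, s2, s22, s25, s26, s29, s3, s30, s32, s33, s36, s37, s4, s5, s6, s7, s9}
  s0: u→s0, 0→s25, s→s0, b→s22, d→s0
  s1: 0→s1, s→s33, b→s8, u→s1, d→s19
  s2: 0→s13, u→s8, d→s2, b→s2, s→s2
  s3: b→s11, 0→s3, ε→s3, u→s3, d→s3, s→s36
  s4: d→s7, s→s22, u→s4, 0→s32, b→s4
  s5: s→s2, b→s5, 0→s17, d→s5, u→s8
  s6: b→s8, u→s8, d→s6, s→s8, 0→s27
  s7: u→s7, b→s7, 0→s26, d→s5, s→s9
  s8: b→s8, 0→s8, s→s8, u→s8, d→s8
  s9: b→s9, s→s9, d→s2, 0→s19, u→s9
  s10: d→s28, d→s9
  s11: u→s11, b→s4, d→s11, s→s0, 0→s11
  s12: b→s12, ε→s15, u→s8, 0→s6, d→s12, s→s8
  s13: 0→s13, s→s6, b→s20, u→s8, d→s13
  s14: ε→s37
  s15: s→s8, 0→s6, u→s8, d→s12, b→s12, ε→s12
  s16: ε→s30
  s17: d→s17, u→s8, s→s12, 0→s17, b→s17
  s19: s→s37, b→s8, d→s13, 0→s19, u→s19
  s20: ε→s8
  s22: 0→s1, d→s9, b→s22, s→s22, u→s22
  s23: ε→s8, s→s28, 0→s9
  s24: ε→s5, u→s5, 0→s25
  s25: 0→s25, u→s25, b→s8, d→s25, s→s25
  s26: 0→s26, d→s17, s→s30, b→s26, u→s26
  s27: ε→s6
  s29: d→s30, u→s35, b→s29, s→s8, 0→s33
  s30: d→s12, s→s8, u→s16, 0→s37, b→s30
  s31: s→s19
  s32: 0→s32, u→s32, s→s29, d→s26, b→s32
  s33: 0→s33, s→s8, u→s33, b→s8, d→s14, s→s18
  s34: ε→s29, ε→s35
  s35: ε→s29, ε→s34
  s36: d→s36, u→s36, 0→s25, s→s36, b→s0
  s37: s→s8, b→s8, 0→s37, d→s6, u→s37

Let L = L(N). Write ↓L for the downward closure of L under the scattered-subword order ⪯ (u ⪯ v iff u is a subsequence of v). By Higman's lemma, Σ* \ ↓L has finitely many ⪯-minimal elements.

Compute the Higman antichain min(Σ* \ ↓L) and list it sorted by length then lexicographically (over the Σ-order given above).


|Q|=38, |F|=24, |δ|=146 (13 ε).
min D↑ (24 st, q0=0, F={7}): 0:d→0,u→0,s→1,b→2,0→0 1:d→1,u→1,s→1,b→3,0→4 2:d→2,u→2,s→3,b→5,0→2 3:d→3,u→3,s→3,b→6,0→4 4:d→4,u→4,s→4,b→7,0→4 5:d→8,u→5,s→6,b→5,0→9 6:d→10,u→6,s→6,b→6,0→11 7:d→7,u→7,s→7,b→7,0→7 8:d→12,u→8,s→10,b→8,0→13 9:d→13,u→9,s→14,b→9,0→9 10:d→15,u→10,s→10,b→10,0→16 11:d→16,u→11,s→17,b→7,0→11 12:d→12,u→7,s→15,b→12,0→18 13:d→18,u→13,s→19,b→13,0→13 14:d→19,u→14,s→7,b→14,0→17 15:d→15,u→7,s→15,b→15,0→20 16:d→20,u→16,s→21,b→7,0→16 17:d→21,u→17,s→7,b→7,0→17 18:d→18,u→7,s→22,b→18,0→18 19:d→22,u→19,s→7,b→19,0→21 20:d→20,u→7,s→23,b→7,0→20 21:d→23,u→21,s→7,b→7,0→21 22:d→22,u→7,s→7,b→22,0→23 23:d→23,u→7,s→7,b→7,0→23 [Hopcroft].
's0b': N↓-sim [32, 24, 12, 2] end={s20,s8} — reject; 3/3 del acc.
'bbddu': run [32, 30, 27, 18, 10, 1] end={s8} — reject; 5/5 del acc.
'bb0ss': run [32, 30, 27, 21, 14, 2] end={s18,s8} rej; 5/5 del acc.
3 obstructions.

Antichain: [s0b, bbddu, bb0ss].


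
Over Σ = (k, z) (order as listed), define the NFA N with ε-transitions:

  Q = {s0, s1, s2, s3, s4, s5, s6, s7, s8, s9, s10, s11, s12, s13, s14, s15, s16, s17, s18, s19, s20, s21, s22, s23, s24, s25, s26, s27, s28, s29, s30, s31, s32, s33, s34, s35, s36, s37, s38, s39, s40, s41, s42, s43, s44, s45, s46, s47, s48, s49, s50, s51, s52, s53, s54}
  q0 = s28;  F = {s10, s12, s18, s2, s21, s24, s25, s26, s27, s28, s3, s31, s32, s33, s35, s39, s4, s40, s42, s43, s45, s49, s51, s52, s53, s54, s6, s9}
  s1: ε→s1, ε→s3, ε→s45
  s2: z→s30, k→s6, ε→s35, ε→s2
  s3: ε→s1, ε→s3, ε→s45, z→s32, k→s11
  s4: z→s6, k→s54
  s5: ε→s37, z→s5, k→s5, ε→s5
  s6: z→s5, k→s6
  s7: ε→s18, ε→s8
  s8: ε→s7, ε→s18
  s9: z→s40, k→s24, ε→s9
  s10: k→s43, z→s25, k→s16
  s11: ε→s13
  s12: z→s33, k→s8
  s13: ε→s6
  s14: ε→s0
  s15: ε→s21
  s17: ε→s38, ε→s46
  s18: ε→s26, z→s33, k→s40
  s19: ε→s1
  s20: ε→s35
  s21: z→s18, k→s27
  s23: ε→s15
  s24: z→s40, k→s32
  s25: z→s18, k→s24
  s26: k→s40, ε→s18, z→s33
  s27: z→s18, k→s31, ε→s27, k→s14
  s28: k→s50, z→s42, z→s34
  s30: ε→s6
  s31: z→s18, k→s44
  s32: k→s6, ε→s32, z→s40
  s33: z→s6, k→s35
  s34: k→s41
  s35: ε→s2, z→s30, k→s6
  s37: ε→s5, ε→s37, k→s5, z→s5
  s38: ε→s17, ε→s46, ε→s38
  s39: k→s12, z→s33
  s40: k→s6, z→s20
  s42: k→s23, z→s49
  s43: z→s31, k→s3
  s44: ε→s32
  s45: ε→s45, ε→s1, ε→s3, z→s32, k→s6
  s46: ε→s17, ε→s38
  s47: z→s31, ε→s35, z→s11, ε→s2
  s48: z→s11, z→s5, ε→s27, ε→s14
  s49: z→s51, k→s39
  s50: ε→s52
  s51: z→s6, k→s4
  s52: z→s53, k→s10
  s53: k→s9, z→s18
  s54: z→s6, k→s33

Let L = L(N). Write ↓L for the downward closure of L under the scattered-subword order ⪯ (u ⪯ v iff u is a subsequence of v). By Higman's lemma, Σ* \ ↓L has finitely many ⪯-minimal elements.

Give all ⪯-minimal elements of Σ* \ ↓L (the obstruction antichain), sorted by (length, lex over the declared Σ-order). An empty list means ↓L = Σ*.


|Q|=55, |F|=28, |δ|=114 (46 ε).
min D↑ (26 st, q0=0, F={25}): 0:k→1,z→2 1:k→3,z→4 2:k→5,z→6 3:k→7,z→8 4:k→9,z→10 5:k→11,z→10 6:k→12,z→13 7:k→14,z→15 8:k→16,z→10 9:k→16,z→17 10:k→17,z→18 11:k→15,z→10 12:k→19,z→18 13:k→20,z→21 14:k→21,z→22 15:k→22,z→10 16:k→22,z→17 17:k→21,z→23 18:k→23,z→21 19:k→10,z→18 20:k→24,z→21 21:k→21,z→25 22:k→21,z→17 23:k→21,z→21 24:k→18,z→21 25:k→25,z→25 (ε-aug+det+¬).
'zzzzz': |S_i|=[46, 35, 19, 11, 4, 2] end={s37,s5} — reject; 5/5 single-dels accept.
'kkkkkz': run [46, 41, 32, 26, 15, 5, 2] end={s37,s5} — reject; 6/6 del acc.
'kzkzkz': N↓-sim [46, 41, 18, 12, 8, 3, 2] end={s37,s5} — reject; 6/6 deletions ∈↓L.
'kzzkkz': |S_i|=[46, 41, 18, 11, 8, 3, 2] end={s37,s5} — reject; 6/6 deletions ∈↓L.
'zkzkkz': N↓-sim [46, 35, 29, 11, 8, 3, 2] end={s37,s5} — reject; 6/6 single-dels accept.
5 obstructions.

A = [zzzzz, kkkkkz, kzkzkz, kzzkkz, zkzkkz].


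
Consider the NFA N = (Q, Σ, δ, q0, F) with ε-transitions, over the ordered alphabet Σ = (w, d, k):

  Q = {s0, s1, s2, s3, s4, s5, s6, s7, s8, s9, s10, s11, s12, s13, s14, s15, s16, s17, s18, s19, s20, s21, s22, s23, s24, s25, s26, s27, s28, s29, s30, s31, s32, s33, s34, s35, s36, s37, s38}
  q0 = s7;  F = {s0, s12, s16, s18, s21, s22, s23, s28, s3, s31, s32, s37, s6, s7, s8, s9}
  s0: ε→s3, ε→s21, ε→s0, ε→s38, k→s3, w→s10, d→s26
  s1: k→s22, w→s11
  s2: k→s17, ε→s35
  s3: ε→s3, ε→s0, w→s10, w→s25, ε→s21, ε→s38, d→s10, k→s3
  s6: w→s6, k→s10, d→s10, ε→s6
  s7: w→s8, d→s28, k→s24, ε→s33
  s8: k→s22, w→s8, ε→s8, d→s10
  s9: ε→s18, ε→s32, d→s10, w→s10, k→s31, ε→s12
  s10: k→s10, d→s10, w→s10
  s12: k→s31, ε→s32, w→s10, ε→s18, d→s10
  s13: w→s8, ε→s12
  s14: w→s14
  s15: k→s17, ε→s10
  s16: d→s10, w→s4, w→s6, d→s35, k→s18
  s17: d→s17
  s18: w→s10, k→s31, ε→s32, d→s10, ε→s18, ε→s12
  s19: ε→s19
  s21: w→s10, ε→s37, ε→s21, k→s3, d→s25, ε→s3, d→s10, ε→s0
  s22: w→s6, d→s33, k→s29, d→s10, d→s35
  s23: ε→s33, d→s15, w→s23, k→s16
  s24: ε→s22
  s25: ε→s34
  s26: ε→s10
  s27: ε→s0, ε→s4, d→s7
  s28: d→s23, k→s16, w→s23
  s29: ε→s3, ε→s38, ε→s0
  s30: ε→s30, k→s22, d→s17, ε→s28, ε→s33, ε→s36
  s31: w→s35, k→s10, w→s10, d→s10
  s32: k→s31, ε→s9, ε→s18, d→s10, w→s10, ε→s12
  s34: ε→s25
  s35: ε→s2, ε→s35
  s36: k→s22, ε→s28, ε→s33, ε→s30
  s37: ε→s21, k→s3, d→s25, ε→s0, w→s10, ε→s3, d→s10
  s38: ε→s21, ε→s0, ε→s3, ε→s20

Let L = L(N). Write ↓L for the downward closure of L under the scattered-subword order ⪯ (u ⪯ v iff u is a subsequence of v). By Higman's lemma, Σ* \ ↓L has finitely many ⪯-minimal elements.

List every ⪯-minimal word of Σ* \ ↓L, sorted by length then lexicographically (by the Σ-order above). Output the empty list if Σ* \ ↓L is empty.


min(Σ*\↓L) = [wd, kd, ddd, kwk, kkw, dkkkk].

|Q|=39, |F|=16, |δ|=126 (56 ε).
min D↑ (11 st, q0=0, F={4}): 0:w→1,d→2,k→3 1:w→1,d→4,k→3 2:w→5,d→5,k→6 3:w→7,d→4,k→8 4:w→4,d→4,k→4 5:w→5,d→4,k→6 6:w→7,d→4,k→9 7:w→7,d→4,k→4 8:w→4,d→4,k→8 9:w→4,d→4,k→10 10:w→4,d→4,k→4.
'wd': run [30, 27, 9] end={s10,s15,s17,s2,s25,s26,s33,s34,s35} rej; 2/2 deletions ∈↓L.
'kd': |S_i|=[30, 25, 8] end={s10,s17,s2,s25,s26,s33,s34,s35} ∉↓L; 2/2 del acc.
'ddd': |S_i|=[30, 19, 15, 5] end={s10,s15,s17,s2,s35} rej; 3/3 single-dels accept.
'kwk': |S_i|=[30, 25, 8, 2] end={s10,s17} — reject; 3/3 single-dels accept.
'kkw': N↓-sim [30, 25, 19, 6] end={s10,s17,s2,s25,s34,s35} ∉↓L; 3/3 deletions ∈↓L.
'dkkkk': run [30, 19, 12, 9, 5, 2] end={s10,s17} ∉↓L; 5/5 deletions ∈↓L.
6 words, ⪯-incomp.


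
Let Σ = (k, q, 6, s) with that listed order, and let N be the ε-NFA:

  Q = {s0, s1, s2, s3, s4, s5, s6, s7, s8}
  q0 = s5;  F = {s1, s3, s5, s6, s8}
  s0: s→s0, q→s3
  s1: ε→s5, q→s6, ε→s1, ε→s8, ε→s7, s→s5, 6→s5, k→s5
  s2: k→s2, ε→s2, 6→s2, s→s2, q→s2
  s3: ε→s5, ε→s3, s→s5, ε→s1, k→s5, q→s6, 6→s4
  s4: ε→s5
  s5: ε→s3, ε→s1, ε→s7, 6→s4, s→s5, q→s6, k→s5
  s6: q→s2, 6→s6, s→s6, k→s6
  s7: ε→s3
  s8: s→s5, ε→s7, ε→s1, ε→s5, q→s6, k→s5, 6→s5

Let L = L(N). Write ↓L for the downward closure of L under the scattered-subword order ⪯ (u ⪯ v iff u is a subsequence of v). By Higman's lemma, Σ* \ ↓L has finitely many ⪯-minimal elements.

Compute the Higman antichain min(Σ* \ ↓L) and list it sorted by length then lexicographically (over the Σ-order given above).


|Q|=9, |F|=5, |δ|=42 (16 ε).
min D↑ (3 st, q0=0, F={2}): 0:k→0,q→1,6→0,s→0 1:k→1,q→2,6→1,s→1 2:k→2,q→2,6→2,s→2 [Hopcroft].
'qq': run [8, 2, 1] end={s2} rej; 2/2 del acc.
1 words, ⪯-incomp.

A = [qq].


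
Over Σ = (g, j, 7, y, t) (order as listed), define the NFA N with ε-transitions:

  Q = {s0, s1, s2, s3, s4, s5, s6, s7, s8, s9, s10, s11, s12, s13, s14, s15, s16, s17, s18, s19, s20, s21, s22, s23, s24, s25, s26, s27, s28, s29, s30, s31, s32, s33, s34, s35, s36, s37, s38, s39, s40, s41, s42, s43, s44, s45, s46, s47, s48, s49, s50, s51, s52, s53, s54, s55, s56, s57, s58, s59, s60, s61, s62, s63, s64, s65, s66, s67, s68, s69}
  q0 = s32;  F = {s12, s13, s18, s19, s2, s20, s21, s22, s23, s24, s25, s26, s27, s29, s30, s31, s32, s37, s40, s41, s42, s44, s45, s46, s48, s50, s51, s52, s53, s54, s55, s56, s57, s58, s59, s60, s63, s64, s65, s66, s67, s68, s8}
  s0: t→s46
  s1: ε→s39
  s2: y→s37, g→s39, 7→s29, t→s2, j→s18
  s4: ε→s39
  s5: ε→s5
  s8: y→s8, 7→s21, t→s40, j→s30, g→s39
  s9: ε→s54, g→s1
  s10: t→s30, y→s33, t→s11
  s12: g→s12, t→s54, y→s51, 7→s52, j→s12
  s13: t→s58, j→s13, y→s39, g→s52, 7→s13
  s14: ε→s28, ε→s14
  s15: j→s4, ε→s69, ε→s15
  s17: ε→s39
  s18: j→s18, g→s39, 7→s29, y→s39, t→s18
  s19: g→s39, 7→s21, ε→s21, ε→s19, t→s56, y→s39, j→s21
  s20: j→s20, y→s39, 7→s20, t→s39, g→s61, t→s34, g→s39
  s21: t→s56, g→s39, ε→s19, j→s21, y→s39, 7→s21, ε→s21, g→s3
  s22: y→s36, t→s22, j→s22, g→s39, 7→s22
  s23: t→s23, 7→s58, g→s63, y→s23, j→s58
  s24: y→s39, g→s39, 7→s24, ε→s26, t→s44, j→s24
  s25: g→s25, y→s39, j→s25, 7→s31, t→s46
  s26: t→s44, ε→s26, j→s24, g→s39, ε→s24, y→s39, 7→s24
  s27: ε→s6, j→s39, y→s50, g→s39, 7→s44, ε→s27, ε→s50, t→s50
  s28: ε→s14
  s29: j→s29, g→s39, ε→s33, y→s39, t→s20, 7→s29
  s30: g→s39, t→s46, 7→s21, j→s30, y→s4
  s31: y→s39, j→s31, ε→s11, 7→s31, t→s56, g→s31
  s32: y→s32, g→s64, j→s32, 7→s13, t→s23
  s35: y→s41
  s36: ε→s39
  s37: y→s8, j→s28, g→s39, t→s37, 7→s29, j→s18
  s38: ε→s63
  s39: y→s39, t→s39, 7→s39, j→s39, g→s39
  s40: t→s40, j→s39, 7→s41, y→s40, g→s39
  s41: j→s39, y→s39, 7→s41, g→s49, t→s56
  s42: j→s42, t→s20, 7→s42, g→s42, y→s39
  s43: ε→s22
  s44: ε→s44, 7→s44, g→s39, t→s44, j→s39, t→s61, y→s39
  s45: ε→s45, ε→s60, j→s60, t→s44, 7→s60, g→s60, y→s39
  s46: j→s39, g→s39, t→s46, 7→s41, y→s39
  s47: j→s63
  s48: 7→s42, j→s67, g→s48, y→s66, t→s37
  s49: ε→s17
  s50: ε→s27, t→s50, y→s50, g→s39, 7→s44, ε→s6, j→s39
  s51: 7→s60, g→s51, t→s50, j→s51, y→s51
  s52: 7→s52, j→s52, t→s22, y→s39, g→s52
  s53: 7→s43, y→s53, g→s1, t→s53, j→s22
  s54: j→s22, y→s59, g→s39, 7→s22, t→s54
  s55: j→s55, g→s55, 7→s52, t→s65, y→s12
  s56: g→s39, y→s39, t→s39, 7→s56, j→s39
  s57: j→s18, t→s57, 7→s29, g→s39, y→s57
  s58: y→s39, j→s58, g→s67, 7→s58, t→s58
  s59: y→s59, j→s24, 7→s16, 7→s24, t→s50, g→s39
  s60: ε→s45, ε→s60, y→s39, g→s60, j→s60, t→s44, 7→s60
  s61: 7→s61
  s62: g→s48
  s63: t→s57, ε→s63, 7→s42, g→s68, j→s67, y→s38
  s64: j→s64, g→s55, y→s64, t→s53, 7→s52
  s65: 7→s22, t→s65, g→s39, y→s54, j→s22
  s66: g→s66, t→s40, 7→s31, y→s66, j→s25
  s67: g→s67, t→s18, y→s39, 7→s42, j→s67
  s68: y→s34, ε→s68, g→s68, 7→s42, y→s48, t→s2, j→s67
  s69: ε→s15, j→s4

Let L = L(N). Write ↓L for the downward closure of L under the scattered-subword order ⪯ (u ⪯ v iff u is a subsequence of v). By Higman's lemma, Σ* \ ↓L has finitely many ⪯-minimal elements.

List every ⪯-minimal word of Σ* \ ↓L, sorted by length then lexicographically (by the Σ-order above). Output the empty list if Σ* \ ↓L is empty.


A = [7y, gtg, tjy, tg7tt, ggyytj].

|Q|=70, |F|=43, |δ|=274 (36 ε).
min D↑ (40 st, q0=0, F={7}): 0:g→1,j→0,7→2,y→0,t→3 1:g→4,j→1,7→5,y→1,t→6 2:g→5,j→2,7→2,y→7,t→8 3:g→9,j→8,7→8,y→3,t→3 4:g→4,j→4,7→5,y→10,t→11 5:g→5,j→5,7→5,y→7,t→12 6:g→7,j→12,7→12,y→6,t→6 7:g→7,j→7,7→7,y→7,t→7 8:g→13,j→8,7→8,y→7,t→8 9:g→14,j→13,7→15,y→9,t→16 10:g→10,j→10,7→5,y→17,t→18 11:g→7,j→12,7→12,y→18,t→11 12:g→7,j→12,7→12,y→7,t→12 13:g→13,j→13,7→15,y→7,t→19 14:g→14,j→13,7→15,y→20,t→21 15:g→15,j→15,7→15,y→7,t→22 16:g→7,j→19,7→23,y→16,t→16 17:g→17,j→17,7→24,y→17,t→25 18:g→7,j→12,7→12,y→26,t→18 19:g→7,j→19,7→23,y→7,t→19 20:g→20,j→13,7→15,y→27,t→28 21:g→7,j→19,7→23,y→28,t→21 22:g→7,j→22,7→22,y→7,t→7 23:g→7,j→23,7→23,y→7,t→22 24:g→24,j→24,7→24,y→7,t→29 25:g→7,j→7,7→29,y→25,t→25 26:g→7,j→30,7→30,y→26,t→25 27:g→27,j→31,7→32,y→27,t→33 28:g→7,j→19,7→23,y→34,t→28 29:g→7,j→7,7→29,y→7,t→29 30:g→7,j→30,7→30,y→7,t→29 31:g→31,j→31,7→32,y→7,t→35 32:g→32,j→32,7→32,y→7,t→36 33:g→7,j→7,7→37,y→33,t→33 34:g→7,j→38,7→39,y→34,t→33 35:g→7,j→7,7→37,y→7,t→35 36:g→7,j→7,7→36,y→7,t→7 37:g→7,j→7,7→37,y→7,t→36 38:g→7,j→38,7→39,y→7,t→35 39:g→7,j→39,7→39,y→7,t→36.
'7y': run [60, 30, 2] end={s36,s39} ∉↓L; 2/2 del acc.
'gtg': |S_i|=[60, 56, 39, 6] end={s1,s17,s3,s39,s49,s61} ∉↓L; 3/3 single-dels accept.
'tjy': |S_i|=[60, 51, 30, 3] end={s36,s39,s4} — reject; 3/3 del acc.
'tg7tt': N↓-sim [60, 51, 35, 16, 5, 2] end={s34,s39} rej; 5/5 del acc.
'ggyytj': run [60, 56, 50, 45, 30, 12, 1] end={s39} — reject; 6/6 deletions ∈↓L.
5 obstructions.


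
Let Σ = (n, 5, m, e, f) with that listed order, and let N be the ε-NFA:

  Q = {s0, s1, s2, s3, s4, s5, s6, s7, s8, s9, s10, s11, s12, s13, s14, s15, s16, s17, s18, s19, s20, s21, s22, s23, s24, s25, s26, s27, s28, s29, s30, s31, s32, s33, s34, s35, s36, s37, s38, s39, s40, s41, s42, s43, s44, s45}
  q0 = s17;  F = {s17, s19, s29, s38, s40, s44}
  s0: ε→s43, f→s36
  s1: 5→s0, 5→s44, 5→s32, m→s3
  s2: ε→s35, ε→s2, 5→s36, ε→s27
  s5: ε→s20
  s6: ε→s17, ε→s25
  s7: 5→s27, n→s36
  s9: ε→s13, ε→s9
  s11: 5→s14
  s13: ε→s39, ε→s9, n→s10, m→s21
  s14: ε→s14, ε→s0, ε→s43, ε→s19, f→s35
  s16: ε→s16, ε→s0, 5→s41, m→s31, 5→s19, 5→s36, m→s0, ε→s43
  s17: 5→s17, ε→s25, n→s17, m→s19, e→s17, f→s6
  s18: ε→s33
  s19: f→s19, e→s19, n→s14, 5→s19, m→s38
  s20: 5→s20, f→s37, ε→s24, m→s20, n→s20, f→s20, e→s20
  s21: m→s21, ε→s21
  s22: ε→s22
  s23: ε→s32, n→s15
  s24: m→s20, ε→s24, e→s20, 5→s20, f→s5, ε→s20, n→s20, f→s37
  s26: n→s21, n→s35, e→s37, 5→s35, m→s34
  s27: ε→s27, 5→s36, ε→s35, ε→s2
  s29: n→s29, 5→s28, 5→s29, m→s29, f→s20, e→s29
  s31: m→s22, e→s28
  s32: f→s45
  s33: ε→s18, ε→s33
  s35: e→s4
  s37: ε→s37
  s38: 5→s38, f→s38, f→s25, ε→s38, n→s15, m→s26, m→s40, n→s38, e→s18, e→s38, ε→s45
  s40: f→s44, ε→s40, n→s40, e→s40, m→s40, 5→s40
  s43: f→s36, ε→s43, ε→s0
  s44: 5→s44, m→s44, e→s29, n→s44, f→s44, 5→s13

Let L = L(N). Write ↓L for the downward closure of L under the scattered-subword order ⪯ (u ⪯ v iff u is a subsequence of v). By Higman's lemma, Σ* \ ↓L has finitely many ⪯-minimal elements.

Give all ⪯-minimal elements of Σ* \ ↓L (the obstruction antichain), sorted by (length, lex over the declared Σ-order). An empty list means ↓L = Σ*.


|Q|=46, |F|=6, |δ|=115 (37 ε).
min D↑ (7 st, q0=0, F={6}): 0:n→0,5→0,m→1,e→0,f→0 1:n→1,5→1,m→2,e→1,f→1 2:n→2,5→2,m→3,e→2,f→2 3:n→3,5→3,m→3,e→3,f→4 4:n→4,5→4,m→4,e→5,f→4 5:n→5,5→5,m→5,e→5,f→6 6:n→6,5→6,m→6,e→6,f→6 [Hopcroft].
'mmmfef': N↓-sim [30, 28, 23, 17, 12, 6, 4] end={s20,s24,s37,s5} ∉↓L; 6/6 single-dels accept.
1 words, ⪯-incomp.

A = [mmmfef].


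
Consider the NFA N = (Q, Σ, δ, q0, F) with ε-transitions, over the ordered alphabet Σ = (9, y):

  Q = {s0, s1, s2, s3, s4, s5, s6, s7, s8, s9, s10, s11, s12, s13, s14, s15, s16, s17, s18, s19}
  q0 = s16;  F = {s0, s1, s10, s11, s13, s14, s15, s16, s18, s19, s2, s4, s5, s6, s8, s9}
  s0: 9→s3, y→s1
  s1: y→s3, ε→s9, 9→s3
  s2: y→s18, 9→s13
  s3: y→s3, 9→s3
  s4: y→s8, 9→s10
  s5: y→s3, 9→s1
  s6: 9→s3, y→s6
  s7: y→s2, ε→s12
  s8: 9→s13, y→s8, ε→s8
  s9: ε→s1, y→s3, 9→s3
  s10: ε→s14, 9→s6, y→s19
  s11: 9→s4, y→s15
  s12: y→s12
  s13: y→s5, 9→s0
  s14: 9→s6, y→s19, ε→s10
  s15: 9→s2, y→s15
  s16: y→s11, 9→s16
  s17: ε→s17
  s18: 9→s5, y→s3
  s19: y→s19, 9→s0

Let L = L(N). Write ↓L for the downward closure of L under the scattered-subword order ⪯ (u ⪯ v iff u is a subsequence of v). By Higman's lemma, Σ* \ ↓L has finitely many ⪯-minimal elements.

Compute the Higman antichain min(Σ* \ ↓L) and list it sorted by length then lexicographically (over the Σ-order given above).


min(Σ*\↓L) = [y9999, yy9yy].

|Q|=20, |F|=16, |δ|=43 (7 ε).
min D↑ (15 st, q0=0, F={11}): 0:9→0,y→1 1:9→2,y→3 2:9→4,y→5 3:9→6,y→3 4:9→7,y→8 5:9→9,y→5 6:9→9,y→10 7:9→11,y→7 8:9→12,y→8 9:9→12,y→13 10:9→13,y→11 11:9→11,y→11 12:9→11,y→14 13:9→14,y→11 14:9→11,y→11.
'y9999': |S_i|=[17, 16, 14, 10, 5, 1] end={s3} ∉↓L; 5/5 single-dels accept.
'yy9yy': N↓-sim [17, 16, 12, 8, 5, 1] end={s3} — reject; 5/5 single-dels accept.
2 minimals (antichain).


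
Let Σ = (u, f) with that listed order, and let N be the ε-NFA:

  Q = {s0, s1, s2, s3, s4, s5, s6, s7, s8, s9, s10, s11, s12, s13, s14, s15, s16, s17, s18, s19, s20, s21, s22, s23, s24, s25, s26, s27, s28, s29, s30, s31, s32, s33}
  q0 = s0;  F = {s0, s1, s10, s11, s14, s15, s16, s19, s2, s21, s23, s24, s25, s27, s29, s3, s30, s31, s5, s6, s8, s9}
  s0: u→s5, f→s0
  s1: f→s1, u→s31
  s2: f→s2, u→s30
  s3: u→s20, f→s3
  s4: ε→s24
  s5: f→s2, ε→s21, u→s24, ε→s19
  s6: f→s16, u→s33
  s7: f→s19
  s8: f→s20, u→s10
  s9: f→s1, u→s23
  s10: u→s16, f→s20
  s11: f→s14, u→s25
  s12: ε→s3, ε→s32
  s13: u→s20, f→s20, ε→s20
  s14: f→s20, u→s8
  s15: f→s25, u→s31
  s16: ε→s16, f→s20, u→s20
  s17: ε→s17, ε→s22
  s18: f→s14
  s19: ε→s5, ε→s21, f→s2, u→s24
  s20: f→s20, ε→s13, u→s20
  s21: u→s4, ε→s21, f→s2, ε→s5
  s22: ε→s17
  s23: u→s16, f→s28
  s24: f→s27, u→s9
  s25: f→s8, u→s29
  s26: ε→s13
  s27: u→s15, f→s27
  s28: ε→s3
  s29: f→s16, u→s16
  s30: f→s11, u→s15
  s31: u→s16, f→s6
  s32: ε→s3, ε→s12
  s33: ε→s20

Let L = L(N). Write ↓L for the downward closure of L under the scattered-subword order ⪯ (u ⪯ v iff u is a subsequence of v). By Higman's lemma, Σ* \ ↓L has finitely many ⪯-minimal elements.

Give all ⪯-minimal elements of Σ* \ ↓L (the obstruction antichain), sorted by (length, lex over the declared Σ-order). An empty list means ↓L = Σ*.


|Q|=34, |F|=22, |δ|=70 (20 ε).
min D↑ (21 st, q0=0, F={16}): 0:u→1,f→0 1:u→2,f→3 2:u→4,f→5 3:u→6,f→3 4:u→7,f→8 5:u→9,f→5 6:u→9,f→10 7:u→11,f→12 8:u→13,f→8 9:u→13,f→14 10:u→14,f→15 11:u→16,f→16 12:u→16,f→12 13:u→11,f→17 14:u→18,f→19 15:u→19,f→16 16:u→16,f→16 17:u→16,f→11 18:u→11,f→11 19:u→20,f→16 20:u→11,f→16.
'uuuuuu': |S_i|=[27, 26, 22, 16, 11, 4, 2] end={s13,s20} — reject; 6/6 single-dels accept.
'uuuuuf': N↓-sim [27, 26, 22, 16, 11, 4, 2] end={s13,s20} — reject; 6/6 del acc.
'uuuufu': run [27, 26, 22, 16, 11, 7, 3] end={s13,s20,s33} rej; 6/6 single-dels accept.
'ufufff': N↓-sim [27, 26, 19, 14, 11, 6, 2] end={s13,s20} rej; 6/6 single-dels accept.
4 obstructions.

Antichain: [uuuuuu, uuuuuf, uuuufu, ufufff].


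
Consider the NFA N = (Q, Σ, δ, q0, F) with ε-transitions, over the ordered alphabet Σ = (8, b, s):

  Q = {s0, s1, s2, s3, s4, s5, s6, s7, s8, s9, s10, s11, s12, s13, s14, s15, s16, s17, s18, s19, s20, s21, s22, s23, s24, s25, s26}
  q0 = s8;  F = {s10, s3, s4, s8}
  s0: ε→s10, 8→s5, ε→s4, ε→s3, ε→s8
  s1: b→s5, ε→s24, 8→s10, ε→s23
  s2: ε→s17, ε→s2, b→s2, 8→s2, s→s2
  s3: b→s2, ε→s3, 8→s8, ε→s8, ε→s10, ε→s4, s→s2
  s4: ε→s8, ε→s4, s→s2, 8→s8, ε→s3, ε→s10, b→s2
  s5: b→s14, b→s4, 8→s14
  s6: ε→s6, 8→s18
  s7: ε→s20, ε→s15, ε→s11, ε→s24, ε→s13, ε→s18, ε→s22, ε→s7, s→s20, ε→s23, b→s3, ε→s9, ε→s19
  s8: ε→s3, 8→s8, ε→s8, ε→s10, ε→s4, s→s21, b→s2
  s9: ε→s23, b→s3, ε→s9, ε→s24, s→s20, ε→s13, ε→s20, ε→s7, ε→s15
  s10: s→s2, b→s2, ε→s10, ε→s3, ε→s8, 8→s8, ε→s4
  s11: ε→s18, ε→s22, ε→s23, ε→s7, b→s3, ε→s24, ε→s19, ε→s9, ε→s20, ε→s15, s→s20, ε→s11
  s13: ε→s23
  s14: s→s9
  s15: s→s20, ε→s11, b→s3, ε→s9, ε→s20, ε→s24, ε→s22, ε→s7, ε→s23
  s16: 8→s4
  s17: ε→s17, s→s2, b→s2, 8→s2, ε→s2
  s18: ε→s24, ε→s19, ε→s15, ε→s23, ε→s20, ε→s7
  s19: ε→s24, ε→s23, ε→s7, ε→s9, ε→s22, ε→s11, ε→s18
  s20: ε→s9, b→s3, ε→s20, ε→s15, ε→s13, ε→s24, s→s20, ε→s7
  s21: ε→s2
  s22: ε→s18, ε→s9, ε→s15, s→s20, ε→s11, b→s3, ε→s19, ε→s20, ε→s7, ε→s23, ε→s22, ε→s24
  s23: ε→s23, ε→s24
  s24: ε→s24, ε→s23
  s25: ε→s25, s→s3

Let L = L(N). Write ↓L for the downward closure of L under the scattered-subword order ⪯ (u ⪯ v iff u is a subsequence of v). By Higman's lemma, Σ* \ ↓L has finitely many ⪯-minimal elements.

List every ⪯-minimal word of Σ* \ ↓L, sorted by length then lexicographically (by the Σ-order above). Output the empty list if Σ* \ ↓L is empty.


Antichain: [b, s].

|Q|=27, |F|=4, |δ|=138 (98 ε).
min D↑ (2 st, q0=0, F={1}): 0:8→0,b→1,s→1 1:8→1,b→1,s→1 [Hopcroft].
'b': run [7, 2] end={s17,s2} — reject; 1/1 single-dels accept.
's': N↓-sim [7, 3] end={s17,s2,s21} rej; 1/1 del acc.
2 minimals (antichain).
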